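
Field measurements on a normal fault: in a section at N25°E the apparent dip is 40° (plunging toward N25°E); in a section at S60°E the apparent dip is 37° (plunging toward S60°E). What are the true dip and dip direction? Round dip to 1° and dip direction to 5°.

Each apparent-dip line lies in the plane. As unit vectors (x east, y north, z up), v₁ plunges 40°→N25°E and v₂ plunges 37°→S60°E.
Cross product v₁ × v₂ gives the pole to the plane: n ∝ (0.674, 0.250, 0.609).
Dip δ = arctan(|n_h|/n_z) = arctan(0.719/0.609) = 49.7°.
Dip direction = atan2(0.674, 0.250) = 70° (azimuth of n's horizontal projection).

true dip 50°, dip direction 070°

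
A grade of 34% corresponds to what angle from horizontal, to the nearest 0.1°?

tan θ = 34/100 = 0.3400
θ = arctan(0.3400) = 18.78°

18.8°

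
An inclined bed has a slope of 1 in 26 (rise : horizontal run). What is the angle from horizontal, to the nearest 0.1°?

2.2°

tan θ = 1/26 = 0.0385
θ = arctan(0.0385) = 2.20°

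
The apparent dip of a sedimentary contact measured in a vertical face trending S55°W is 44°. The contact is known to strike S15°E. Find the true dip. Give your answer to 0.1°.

β = acute angle between strike S15°E and section S55°W = 70°.
tan δ = tan α / sin β = tan 44° / sin 70° = 0.9657 / 0.9397 = 1.0277
true dip = arctan 1.0277 = 45.78°

45.8°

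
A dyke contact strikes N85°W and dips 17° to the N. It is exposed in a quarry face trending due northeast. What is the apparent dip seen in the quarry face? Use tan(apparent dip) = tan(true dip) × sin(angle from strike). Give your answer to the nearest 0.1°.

13.2°

The strike is N85°W and the section trends due northeast; the acute angle between them is β = 50°.
tan α = tan 17° × sin 50° = 0.3057 × 0.7660 = 0.2342
apparent dip = arctan 0.2342 = 13.18°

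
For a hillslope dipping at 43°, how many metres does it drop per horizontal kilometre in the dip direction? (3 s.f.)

933 m

drop per km = 1000 × tan 43° = 1000 × 0.9325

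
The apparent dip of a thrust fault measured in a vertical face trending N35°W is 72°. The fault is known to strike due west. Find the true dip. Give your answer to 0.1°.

75.1°

The section is 55° from the strike.
tan δ = tan α / sin β = tan 72° / sin 55° = 3.0777 / 0.8192 = 3.7572
true dip = arctan 3.7572 = 75.10°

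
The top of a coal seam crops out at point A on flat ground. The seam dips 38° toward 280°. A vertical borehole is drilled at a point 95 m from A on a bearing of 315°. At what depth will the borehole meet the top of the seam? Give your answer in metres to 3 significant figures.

60.8 m

The hole lies 35° from the dip direction, so the down-dip offset is 95 × cos 35° = 77.82 m.
Depth = down-dip offset × tan(dip) = 77.82 × tan 38° = 77.82 × 0.7813
Depth = 60.80 m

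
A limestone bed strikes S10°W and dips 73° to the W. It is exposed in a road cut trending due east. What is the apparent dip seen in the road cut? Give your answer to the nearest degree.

Angle between strike (S10°W) and section (due east): β = 80°.
tan α = tan 73° × sin 80° = 3.2709 × 0.9848 = 3.2212
α = arctan(3.2212) = 72.75°

73°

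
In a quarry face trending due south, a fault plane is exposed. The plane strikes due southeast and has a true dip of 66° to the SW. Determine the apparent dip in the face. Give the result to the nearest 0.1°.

57.8°

Angle between strike (due southeast) and section (due south): β = 45°.
tan α = tan 66° × sin 45° = 2.2460 × 0.7071 = 1.5882
α = arctan(1.5882) = 57.80°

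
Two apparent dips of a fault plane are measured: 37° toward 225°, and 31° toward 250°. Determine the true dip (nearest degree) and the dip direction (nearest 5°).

true dip 38°, dip direction 210°

Represent each trace as a vector plunging at its apparent dip toward its trend (east-north-up frame): v₁ = (-0.565, -0.565, -0.602), v₂ = (-0.805, -0.293, -0.515).
n = v₁ × v₂ = (-0.114, -0.194, 0.289) (taken with n_z > 0).
Dip δ = arctan(|n_h|/n_z) = arctan(0.225/0.289) = 37.9°.
Dip direction = atan2(-0.114, -0.194) = 211° (azimuth of n's horizontal projection).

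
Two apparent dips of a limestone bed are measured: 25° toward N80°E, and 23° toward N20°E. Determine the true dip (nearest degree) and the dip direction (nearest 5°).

The two traces are lines in the plane: v₁ = (sin 80°·cos 25°, cos 80°·cos 25°, −sin 25°), v₂ = (sin 20°·cos 23°, cos 20°·cos 23°, −sin 23°).
The plane normal is n = v₁ × v₂ ∝ (0.304, 0.216, 0.722).
Dip δ = arctan(|n_h|/n_z) = arctan(0.373/0.722) = 27.3°.
Dip direction = atan2(0.304, 0.216) = 55° (azimuth of n's horizontal projection).

true dip 27°, dip direction 055°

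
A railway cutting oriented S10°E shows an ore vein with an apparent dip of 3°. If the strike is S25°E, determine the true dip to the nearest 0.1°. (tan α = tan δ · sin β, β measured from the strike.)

β = acute angle between strike S25°E and section S10°E = 15°.
tan(true dip) = tan 3° / sin 15° = 0.2025
true dip = arctan 0.2025 = 11.45°

11.4°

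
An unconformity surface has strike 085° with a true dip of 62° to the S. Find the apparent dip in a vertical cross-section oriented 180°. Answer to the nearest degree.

62°

Angle between strike (085°) and section (180°): β = 85°.
tan(apparent dip) = tan 62° · sin 85° = 1.8736
apparent dip = arctan 1.8736 = 61.91°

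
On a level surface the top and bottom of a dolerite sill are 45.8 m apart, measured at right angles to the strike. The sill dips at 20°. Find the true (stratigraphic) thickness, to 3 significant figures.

True thickness t = w · sin(dip) = 45.8 × sin 20°
t = 45.8 × 0.3420 = 15.665 m

15.7 m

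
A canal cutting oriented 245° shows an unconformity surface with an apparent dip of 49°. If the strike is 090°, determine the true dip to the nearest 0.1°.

69.8°

β = acute angle between strike 090° and section 245° = 25°.
tan(true dip) = tan 49° / sin 25° = 2.7220
true dip = arctan 2.7220 = 69.83°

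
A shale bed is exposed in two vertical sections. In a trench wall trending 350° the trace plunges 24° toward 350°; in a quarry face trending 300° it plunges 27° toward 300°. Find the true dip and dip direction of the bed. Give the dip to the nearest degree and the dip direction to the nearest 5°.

true dip 28°, dip direction 315°

The two traces are lines in the plane: v₁ = (sin 350°·cos 24°, cos 350°·cos 24°, −sin 24°), v₂ = (sin 300°·cos 27°, cos 300°·cos 27°, −sin 27°).
Cross product v₁ × v₂ gives the pole to the plane: n ∝ (-0.227, 0.242, 0.624).
tan δ = √(n_x²+n_y²)/n_z = 0.332/0.624, so δ = 28.0°.
Dip direction = atan2(-0.227, 0.242) = 317° (azimuth of n's horizontal projection).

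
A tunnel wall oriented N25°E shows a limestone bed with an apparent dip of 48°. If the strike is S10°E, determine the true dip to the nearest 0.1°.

The section is 35° from the strike.
tan δ = tan α / sin β = tan 48° / sin 35° = 1.1106 / 0.5736 = 1.9363
δ = arctan(1.9363) = 62.69°

62.7°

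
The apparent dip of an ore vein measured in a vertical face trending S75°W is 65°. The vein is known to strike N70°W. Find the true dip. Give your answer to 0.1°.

β = acute angle between strike N70°W and section S75°W = 35°.
tan δ = tan α / sin β = tan 65° / sin 35° = 2.1445 / 0.5736 = 3.7388
δ = arctan(3.7388) = 75.03°

75.0°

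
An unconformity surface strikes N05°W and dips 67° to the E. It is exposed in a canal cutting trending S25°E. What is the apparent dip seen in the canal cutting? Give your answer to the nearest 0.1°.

38.9°

The strike is N05°W and the section trends S25°E; the acute angle between them is β = 20°.
tan(apparent dip) = tan 67° · sin 20° = 0.8057
α = arctan(0.8057) = 38.86°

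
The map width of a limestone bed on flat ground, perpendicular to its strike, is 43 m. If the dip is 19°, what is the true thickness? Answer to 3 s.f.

True thickness t = w · sin(dip) = 43 × sin 19°
t = 43 × 0.3256 = 13.999 m

14.0 m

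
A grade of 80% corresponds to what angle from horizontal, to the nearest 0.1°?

tan θ = 80/100 = 0.8000
θ = arctan(0.8000) = 38.66°

38.7°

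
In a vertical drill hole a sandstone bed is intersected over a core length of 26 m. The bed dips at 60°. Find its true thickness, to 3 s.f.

13.0 m

True thickness t = h · cos(dip) = 26 × cos 60°
t = 26 × 0.5000 = 13.000 m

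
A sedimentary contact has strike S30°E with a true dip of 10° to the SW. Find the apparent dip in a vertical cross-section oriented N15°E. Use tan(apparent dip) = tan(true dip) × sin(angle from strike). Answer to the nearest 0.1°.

7.1°

The strike is S30°E and the section trends N15°E; the acute angle between them is β = 45°.
tan(apparent dip) = tan 10° · sin 45° = 0.1247
apparent dip = arctan 0.1247 = 7.11°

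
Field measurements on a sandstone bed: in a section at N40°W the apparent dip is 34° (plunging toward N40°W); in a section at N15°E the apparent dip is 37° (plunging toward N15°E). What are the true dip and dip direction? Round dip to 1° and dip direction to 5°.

Represent each trace as a vector plunging at its apparent dip toward its trend (east-north-up frame): v₁ = (-0.533, 0.635, -0.559), v₂ = (0.207, 0.771, -0.602).
Cross product v₁ × v₂ gives the pole to the plane: n ∝ (-0.049, 0.436, 0.542).
Dip δ = arctan(|n_h|/n_z) = arctan(0.439/0.542) = 39.0°.
Dip direction = azimuth of (n_x, n_y) = atan2(-0.049, 0.436) = 354°.

true dip 39°, dip direction 355°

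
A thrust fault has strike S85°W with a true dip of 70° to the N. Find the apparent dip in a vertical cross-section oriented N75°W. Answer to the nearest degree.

The section lies 20° from the strike.
tan α = tan 70° × sin 20° = 2.7475 × 0.3420 = 0.9397
apparent dip = arctan 0.9397 = 43.22°

43°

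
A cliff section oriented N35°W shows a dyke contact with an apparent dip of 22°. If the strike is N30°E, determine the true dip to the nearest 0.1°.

β = acute angle between strike N30°E and section N35°W = 65°.
tan(true dip) = tan 22° / sin 65° = 0.4458
true dip = arctan 0.4458 = 24.03°

24.0°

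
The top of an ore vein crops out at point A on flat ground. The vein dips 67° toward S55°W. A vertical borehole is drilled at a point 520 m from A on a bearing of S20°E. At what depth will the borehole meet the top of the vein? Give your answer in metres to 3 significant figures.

317 m

The hole lies 75° from the dip direction, so the down-dip offset is 520 × cos 75° = 134.59 m.
Depth = down-dip offset × tan(dip) = 134.59 × tan 67° = 134.59 × 2.3559
Depth = 317.06 m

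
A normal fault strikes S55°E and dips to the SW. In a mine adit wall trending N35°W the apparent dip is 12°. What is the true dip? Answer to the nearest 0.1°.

31.9°

The section is 20° from the strike.
tan(true dip) = tan 12° / sin 20° = 0.6215
true dip = arctan 0.6215 = 31.86°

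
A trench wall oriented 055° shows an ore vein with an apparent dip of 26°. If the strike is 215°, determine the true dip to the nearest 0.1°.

The section is 20° from the strike.
tan(true dip) = tan 26° / sin 20° = 1.4260
true dip = arctan 1.4260 = 54.96°

55.0°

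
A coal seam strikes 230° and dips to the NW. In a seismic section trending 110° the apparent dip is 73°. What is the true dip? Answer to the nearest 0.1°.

75.2°

The section is 60° from the strike.
tan(true dip) = tan 73° / sin 60° = 3.7769
true dip = arctan 3.7769 = 75.17°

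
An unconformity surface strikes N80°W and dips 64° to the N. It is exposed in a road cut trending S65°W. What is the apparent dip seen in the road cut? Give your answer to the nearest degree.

The section lies 35° from the strike.
tan α = tan 64° × sin 35° = 2.0503 × 0.5736 = 1.1760
apparent dip = arctan 1.1760 = 49.62°

50°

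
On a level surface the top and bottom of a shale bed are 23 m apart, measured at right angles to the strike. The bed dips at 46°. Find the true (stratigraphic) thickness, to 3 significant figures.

16.5 m

True thickness t = w · sin(dip) = 23 × sin 46°
t = 23 × 0.7193 = 16.545 m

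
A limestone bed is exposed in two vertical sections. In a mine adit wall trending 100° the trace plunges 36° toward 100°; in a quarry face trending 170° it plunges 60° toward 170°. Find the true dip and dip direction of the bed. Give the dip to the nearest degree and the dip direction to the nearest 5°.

true dip 60°, dip direction 165°

Each apparent-dip line lies in the plane. As unit vectors (x east, y north, z up), v₁ plunges 36°→100° and v₂ plunges 60°→170°.
Cross product v₁ × v₂ gives the pole to the plane: n ∝ (0.168, -0.639, 0.380).
Dip δ = arctan(|n_h|/n_z) = arctan(0.661/0.380) = 60.1°.
Dip direction = azimuth of (n_x, n_y) = atan2(0.168, -0.639) = 165°.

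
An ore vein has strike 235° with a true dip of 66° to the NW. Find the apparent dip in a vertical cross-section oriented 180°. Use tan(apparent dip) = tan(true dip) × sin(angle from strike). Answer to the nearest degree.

The strike is 235° and the section trends 180°; the acute angle between them is β = 55°.
tan α = tan 66° × sin 55° = 2.2460 × 0.8192 = 1.8398
apparent dip = arctan 1.8398 = 61.47°

61°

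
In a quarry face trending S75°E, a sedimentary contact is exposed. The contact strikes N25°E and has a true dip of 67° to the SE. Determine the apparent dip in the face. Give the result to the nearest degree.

Angle between strike (N25°E) and section (S75°E): β = 80°.
tan(apparent dip) = tan 67° · sin 80° = 2.3201
α = arctan(2.3201) = 66.68°

67°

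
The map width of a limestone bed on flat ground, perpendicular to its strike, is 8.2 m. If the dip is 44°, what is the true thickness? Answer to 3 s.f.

True thickness t = w · sin(dip) = 8.2 × sin 44°
t = 8.2 × 0.6947 = 5.696 m

5.70 m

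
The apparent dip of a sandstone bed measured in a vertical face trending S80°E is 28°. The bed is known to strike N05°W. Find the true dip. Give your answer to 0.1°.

28.8°

The section is 75° from the strike.
tan(true dip) = tan 28° / sin 75° = 0.5505
true dip = arctan 0.5505 = 28.83°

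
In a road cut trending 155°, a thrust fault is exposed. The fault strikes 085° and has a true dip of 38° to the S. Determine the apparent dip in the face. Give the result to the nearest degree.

36°

The section lies 70° from the strike.
tan(apparent dip) = tan 38° · sin 70° = 0.7342
apparent dip = arctan 0.7342 = 36.28°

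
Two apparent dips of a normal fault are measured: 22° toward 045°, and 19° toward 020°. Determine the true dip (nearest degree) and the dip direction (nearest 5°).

The two traces are lines in the plane: v₁ = (sin 45°·cos 22°, cos 45°·cos 22°, −sin 22°), v₂ = (sin 20°·cos 19°, cos 20°·cos 19°, −sin 19°).
n = v₁ × v₂ = (0.119, 0.092, 0.370) (taken with n_z > 0).
tan δ = √(n_x²+n_y²)/n_z = 0.151/0.370, so δ = 22.2°.
Dip direction = azimuth of (n_x, n_y) = atan2(0.119, 0.092) = 52°.

true dip 22°, dip direction 050°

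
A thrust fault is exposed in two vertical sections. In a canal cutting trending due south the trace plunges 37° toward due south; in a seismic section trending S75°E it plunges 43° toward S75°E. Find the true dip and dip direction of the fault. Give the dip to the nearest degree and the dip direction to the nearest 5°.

Represent each trace as a vector plunging at its apparent dip toward its trend (east-north-up frame): v₁ = (0.000, -0.799, -0.602), v₂ = (0.706, -0.189, -0.682).
The plane normal is n = v₁ × v₂ ∝ (0.431, -0.425, 0.564).
tan δ = √(n_x²+n_y²)/n_z = 0.605/0.564, so δ = 47.0°.
Dip direction = atan2(0.431, -0.425) = 135° (azimuth of n's horizontal projection).

true dip 47°, dip direction 135°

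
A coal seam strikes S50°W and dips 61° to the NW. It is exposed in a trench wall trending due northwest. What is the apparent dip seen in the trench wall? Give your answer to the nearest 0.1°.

Angle between strike (S50°W) and section (due northwest): β = 85°.
tan α = tan 61° × sin 85° = 1.8040 × 0.9962 = 1.7972
apparent dip = arctan 1.7972 = 60.91°

60.9°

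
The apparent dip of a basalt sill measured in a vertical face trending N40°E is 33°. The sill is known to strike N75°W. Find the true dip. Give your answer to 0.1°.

The section is 65° from the strike.
tan δ = tan α / sin β = tan 33° / sin 65° = 0.6494 / 0.9063 = 0.7165
true dip = arctan 0.7165 = 35.62°

35.6°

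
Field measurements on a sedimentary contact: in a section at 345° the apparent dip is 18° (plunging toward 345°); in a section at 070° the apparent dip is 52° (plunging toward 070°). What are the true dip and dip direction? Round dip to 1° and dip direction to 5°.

true dip 52°, dip direction 060°

Each apparent-dip line lies in the plane. As unit vectors (x east, y north, z up), v₁ plunges 18°→345° and v₂ plunges 52°→070°.
Cross product v₁ × v₂ gives the pole to the plane: n ∝ (0.659, 0.373, 0.583).
True dip = arccos(n_z / |n|) = arccos(0.6104) = 52.4°.
Dip direction = atan2(0.659, 0.373) = 61° (azimuth of n's horizontal projection).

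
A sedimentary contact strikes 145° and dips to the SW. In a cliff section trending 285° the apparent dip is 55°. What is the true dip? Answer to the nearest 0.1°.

The section is 40° from the strike.
tan(true dip) = tan 55° / sin 40° = 2.2218
true dip = arctan 2.2218 = 65.77°

65.8°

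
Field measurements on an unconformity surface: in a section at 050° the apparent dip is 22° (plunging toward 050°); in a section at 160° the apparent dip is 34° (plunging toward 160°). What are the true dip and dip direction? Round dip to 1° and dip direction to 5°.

true dip 44°, dip direction 115°

Each apparent-dip line lies in the plane. As unit vectors (x east, y north, z up), v₁ plunges 22°→050° and v₂ plunges 34°→160°.
n = v₁ × v₂ = (0.625, -0.291, 0.722) (taken with n_z > 0).
tan δ = √(n_x²+n_y²)/n_z = 0.689/0.722, so δ = 43.7°.
The horizontal component of n points toward azimuth atan2(n_x, n_y) = 115°, the dip direction.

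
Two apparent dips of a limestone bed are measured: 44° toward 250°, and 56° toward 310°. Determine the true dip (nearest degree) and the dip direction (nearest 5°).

true dip 56°, dip direction 300°

Each apparent-dip line lies in the plane. As unit vectors (x east, y north, z up), v₁ plunges 44°→250° and v₂ plunges 56°→310°.
n = v₁ × v₂ = (-0.454, 0.263, 0.348) (taken with n_z > 0).
True dip = arccos(n_z / |n|) = arccos(0.5534) = 56.4°.
The horizontal component of n points toward azimuth atan2(n_x, n_y) = 300°, the dip direction.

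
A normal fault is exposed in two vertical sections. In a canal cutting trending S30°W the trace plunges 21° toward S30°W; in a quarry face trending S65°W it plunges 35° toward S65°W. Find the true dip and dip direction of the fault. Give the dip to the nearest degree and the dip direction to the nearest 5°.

true dip 38°, dip direction 270°

Each apparent-dip line lies in the plane. As unit vectors (x east, y north, z up), v₁ plunges 21°→S30°W and v₂ plunges 35°→S65°W.
n = v₁ × v₂ = (-0.340, 0.002, 0.439) (taken with n_z > 0).
True dip = arccos(n_z / |n|) = arccos(0.7906) = 37.8°.
Dip direction = azimuth of (n_x, n_y) = atan2(-0.340, 0.002) = 270°.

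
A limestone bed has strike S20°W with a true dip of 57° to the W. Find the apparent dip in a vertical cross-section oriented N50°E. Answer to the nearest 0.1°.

37.6°

The strike is S20°W and the section trends N50°E; the acute angle between them is β = 30°.
tan(apparent dip) = tan 57° · sin 30° = 0.7699
apparent dip = arctan 0.7699 = 37.59°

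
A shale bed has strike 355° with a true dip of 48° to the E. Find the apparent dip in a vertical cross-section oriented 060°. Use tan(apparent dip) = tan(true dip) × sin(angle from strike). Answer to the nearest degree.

Angle between strike (355°) and section (060°): β = 65°.
tan α = tan 48° × sin 65° = 1.1106 × 0.9063 = 1.0066
apparent dip = arctan 1.0066 = 45.19°

45°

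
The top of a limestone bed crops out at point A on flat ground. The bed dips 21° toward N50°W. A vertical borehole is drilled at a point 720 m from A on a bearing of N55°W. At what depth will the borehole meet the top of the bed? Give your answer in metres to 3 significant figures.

The hole lies 5° from the dip direction, so the down-dip offset is 720 × cos 5° = 717.26 m.
Depth = down-dip offset × tan(dip) = 717.26 × tan 21° = 717.26 × 0.3839
Depth = 275.33 m

275 m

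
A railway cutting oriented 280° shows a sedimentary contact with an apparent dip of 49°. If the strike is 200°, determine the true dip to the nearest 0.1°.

49.4°

The section is 80° from the strike.
tan(true dip) = tan 49° / sin 80° = 1.1681
true dip = arctan 1.1681 = 49.43°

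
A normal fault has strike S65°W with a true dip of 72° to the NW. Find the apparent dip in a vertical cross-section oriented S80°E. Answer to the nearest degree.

60°

Angle between strike (S65°W) and section (S80°E): β = 35°.
tan(apparent dip) = tan 72° · sin 35° = 1.7653
α = arctan(1.7653) = 60.47°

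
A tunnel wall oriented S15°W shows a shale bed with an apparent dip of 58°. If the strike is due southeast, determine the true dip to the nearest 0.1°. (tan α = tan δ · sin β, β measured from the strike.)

61.6°

β = acute angle between strike due southeast and section S15°W = 60°.
tan(true dip) = tan 58° / sin 60° = 1.8479
δ = arctan(1.8479) = 61.58°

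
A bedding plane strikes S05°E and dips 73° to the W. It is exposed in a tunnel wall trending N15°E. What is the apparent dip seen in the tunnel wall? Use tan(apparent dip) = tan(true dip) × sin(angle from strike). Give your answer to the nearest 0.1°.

The strike is S05°E and the section trends N15°E; the acute angle between them is β = 20°.
tan α = tan 73° × sin 20° = 3.2709 × 0.3420 = 1.1187
apparent dip = arctan 1.1187 = 48.21°

48.2°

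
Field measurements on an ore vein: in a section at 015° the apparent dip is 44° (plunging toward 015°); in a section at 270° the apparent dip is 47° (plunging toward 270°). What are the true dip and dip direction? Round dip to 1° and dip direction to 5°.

Represent each trace as a vector plunging at its apparent dip toward its trend (east-north-up frame): v₁ = (0.186, 0.695, -0.695), v₂ = (-0.682, -0.000, -0.731).
The plane normal is n = v₁ × v₂ ∝ (-0.508, 0.610, 0.474).
True dip = arccos(n_z / |n|) = arccos(0.5125) = 59.2°.
Dip direction = azimuth of (n_x, n_y) = atan2(-0.508, 0.610) = 320°.

true dip 59°, dip direction 320°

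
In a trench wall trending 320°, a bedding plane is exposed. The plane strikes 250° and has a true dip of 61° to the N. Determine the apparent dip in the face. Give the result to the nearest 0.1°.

59.5°

The strike is 250° and the section trends 320°; the acute angle between them is β = 70°.
tan α = tan 61° × sin 70° = 1.8040 × 0.9397 = 1.6953
α = arctan(1.6953) = 59.46°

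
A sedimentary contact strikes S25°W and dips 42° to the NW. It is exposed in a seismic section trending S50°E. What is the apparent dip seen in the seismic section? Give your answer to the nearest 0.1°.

The section lies 75° from the strike.
tan(apparent dip) = tan 42° · sin 75° = 0.8697
apparent dip = arctan 0.8697 = 41.01°

41.0°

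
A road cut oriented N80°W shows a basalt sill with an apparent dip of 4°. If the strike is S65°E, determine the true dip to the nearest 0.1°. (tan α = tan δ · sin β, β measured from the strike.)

β = acute angle between strike S65°E and section N80°W = 15°.
tan δ = tan α / sin β = tan 4° / sin 15° = 0.0699 / 0.2588 = 0.2702
true dip = arctan 0.2702 = 15.12°

15.1°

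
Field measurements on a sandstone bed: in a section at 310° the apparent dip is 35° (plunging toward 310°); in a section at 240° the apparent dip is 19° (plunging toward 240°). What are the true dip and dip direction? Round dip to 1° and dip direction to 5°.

The two traces are lines in the plane: v₁ = (sin 310°·cos 35°, cos 310°·cos 35°, −sin 35°), v₂ = (sin 240°·cos 19°, cos 240°·cos 19°, −sin 19°).
The plane normal is n = v₁ × v₂ ∝ (-0.443, 0.265, 0.728).
tan δ = √(n_x²+n_y²)/n_z = 0.516/0.728, so δ = 35.3°.
Dip direction = azimuth of (n_x, n_y) = atan2(-0.443, 0.265) = 301°.

true dip 35°, dip direction 300°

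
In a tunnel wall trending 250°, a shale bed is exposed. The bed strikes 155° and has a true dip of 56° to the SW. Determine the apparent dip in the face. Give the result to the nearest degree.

The section lies 85° from the strike.
tan α = tan 56° × sin 85° = 1.4826 × 0.9962 = 1.4769
α = arctan(1.4769) = 55.90°

56°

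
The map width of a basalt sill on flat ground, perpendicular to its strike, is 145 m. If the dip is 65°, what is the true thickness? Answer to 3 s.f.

True thickness t = w · sin(dip) = 145 × sin 65°
t = 145 × 0.9063 = 131.415 m

131 m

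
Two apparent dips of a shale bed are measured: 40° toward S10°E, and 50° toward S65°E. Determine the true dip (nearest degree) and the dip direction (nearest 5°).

true dip 50°, dip direction 125°

Represent each trace as a vector plunging at its apparent dip toward its trend (east-north-up frame): v₁ = (0.133, -0.754, -0.643), v₂ = (0.583, -0.272, -0.766).
Cross product v₁ × v₂ gives the pole to the plane: n ∝ (0.403, -0.273, 0.403).
Dip δ = arctan(|n_h|/n_z) = arctan(0.487/0.403) = 50.4°.
Dip direction = azimuth of (n_x, n_y) = atan2(0.403, -0.273) = 124°.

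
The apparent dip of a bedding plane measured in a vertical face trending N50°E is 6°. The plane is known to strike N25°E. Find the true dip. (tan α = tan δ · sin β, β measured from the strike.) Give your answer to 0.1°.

14.0°

The section is 25° from the strike.
tan(true dip) = tan 6° / sin 25° = 0.2487
δ = arctan(0.2487) = 13.97°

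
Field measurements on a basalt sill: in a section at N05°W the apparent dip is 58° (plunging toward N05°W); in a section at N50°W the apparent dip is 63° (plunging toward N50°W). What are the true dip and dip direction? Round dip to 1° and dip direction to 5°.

Each apparent-dip line lies in the plane. As unit vectors (x east, y north, z up), v₁ plunges 58°→N05°W and v₂ plunges 63°→N50°W.
Cross product v₁ × v₂ gives the pole to the plane: n ∝ (-0.223, 0.254, 0.170).
True dip = arccos(n_z / |n|) = arccos(0.4498) = 63.3°.
Dip direction = azimuth of (n_x, n_y) = atan2(-0.223, 0.254) = 319°.

true dip 63°, dip direction 320°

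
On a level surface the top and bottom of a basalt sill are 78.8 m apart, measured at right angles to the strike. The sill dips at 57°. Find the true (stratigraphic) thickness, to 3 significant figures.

66.1 m

True thickness t = w · sin(dip) = 78.8 × sin 57°
t = 78.8 × 0.8387 = 66.087 m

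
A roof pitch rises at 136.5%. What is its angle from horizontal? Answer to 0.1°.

tan θ = 136.5/100 = 1.3650
θ = arctan(1.3650) = 53.77°

53.8°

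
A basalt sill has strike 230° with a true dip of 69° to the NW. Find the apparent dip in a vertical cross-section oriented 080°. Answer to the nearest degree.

The strike is 230° and the section trends 080°; the acute angle between them is β = 30°.
tan(apparent dip) = tan 69° · sin 30° = 1.3025
apparent dip = arctan 1.3025 = 52.49°

52°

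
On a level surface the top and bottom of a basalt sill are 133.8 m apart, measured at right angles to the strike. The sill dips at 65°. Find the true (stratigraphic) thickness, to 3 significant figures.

True thickness t = w · sin(dip) = 133.8 × sin 65°
t = 133.8 × 0.9063 = 121.264 m

121 m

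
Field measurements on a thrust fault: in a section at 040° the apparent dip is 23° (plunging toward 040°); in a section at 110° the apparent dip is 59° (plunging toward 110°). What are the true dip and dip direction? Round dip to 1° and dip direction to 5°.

Each apparent-dip line lies in the plane. As unit vectors (x east, y north, z up), v₁ plunges 23°→040° and v₂ plunges 59°→110°.
n = v₁ × v₂ = (0.673, -0.318, 0.446) (taken with n_z > 0).
Dip δ = arctan(|n_h|/n_z) = arctan(0.745/0.446) = 59.1°.
Dip direction = atan2(0.673, -0.318) = 115° (azimuth of n's horizontal projection).

true dip 59°, dip direction 115°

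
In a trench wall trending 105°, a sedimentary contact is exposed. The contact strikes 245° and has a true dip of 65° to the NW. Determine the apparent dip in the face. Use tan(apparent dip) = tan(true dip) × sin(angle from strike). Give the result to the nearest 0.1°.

54.0°

Angle between strike (245°) and section (105°): β = 40°.
tan α = tan 65° × sin 40° = 2.1445 × 0.6428 = 1.3785
apparent dip = arctan 1.3785 = 54.04°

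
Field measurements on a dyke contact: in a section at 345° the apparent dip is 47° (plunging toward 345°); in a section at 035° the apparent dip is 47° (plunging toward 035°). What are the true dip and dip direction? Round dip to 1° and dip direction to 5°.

The two traces are lines in the plane: v₁ = (sin 345°·cos 47°, cos 345°·cos 47°, −sin 47°), v₂ = (sin 35°·cos 47°, cos 35°·cos 47°, −sin 47°).
n = v₁ × v₂ = (0.073, 0.415, 0.356) (taken with n_z > 0).
tan δ = √(n_x²+n_y²)/n_z = 0.422/0.356, so δ = 49.8°.
Dip direction = azimuth of (n_x, n_y) = atan2(0.073, 0.415) = 10°.

true dip 50°, dip direction 010°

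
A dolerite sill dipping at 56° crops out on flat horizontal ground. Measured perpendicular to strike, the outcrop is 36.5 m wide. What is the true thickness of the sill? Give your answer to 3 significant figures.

True thickness t = w · sin(dip) = 36.5 × sin 56°
t = 36.5 × 0.8290 = 30.260 m

30.3 m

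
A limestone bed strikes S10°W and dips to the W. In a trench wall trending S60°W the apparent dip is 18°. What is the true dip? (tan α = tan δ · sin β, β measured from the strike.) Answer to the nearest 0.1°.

23.0°

β = acute angle between strike S10°W and section S60°W = 50°.
tan δ = tan α / sin β = tan 18° / sin 50° = 0.3249 / 0.7660 = 0.4242
true dip = arctan 0.4242 = 22.98°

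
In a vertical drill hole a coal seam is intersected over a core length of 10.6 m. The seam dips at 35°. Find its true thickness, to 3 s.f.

8.68 m

True thickness t = h · cos(dip) = 10.6 × cos 35°
t = 10.6 × 0.8192 = 8.683 m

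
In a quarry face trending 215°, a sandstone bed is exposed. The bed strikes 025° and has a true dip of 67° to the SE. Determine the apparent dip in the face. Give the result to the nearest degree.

22°

The section lies 10° from the strike.
tan(apparent dip) = tan 67° · sin 10° = 0.4091
apparent dip = arctan 0.4091 = 22.25°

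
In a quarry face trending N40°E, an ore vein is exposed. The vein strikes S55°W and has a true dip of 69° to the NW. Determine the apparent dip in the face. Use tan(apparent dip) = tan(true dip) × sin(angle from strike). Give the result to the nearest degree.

34°

The section lies 15° from the strike.
tan α = tan 69° × sin 15° = 2.6051 × 0.2588 = 0.6742
α = arctan(0.6742) = 33.99°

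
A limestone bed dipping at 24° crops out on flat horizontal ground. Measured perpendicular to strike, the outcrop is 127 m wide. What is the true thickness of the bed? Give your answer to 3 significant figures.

51.7 m

True thickness t = w · sin(dip) = 127 × sin 24°
t = 127 × 0.4067 = 51.656 m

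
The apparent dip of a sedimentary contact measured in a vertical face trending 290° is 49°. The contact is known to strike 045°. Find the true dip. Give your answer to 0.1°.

51.8°

β = acute angle between strike 045° and section 290° = 65°.
tan(true dip) = tan 49° / sin 65° = 1.2693
δ = arctan(1.2693) = 51.77°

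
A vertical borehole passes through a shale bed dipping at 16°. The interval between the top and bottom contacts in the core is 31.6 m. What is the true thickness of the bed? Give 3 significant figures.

True thickness t = h · cos(dip) = 31.6 × cos 16°
t = 31.6 × 0.9613 = 30.376 m

30.4 m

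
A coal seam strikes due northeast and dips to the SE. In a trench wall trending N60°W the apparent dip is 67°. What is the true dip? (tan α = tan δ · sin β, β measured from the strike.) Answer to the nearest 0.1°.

β = acute angle between strike due northeast and section N60°W = 75°.
tan δ = tan α / sin β = tan 67° / sin 75° = 2.3559 / 0.9659 = 2.4390
true dip = arctan 2.4390 = 67.71°

67.7°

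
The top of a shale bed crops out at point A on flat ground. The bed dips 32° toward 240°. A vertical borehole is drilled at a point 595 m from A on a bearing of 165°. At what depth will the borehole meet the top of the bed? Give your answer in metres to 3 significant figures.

The hole lies 75° from the dip direction, so the down-dip offset is 595 × cos 75° = 154.00 m.
Depth = down-dip offset × tan(dip) = 154.00 × tan 32° = 154.00 × 0.6249
Depth = 96.23 m

96.2 m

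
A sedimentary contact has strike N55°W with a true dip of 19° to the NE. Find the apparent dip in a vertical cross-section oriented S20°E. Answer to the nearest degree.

11°

The section lies 35° from the strike.
tan α = tan 19° × sin 35° = 0.3443 × 0.5736 = 0.1975
α = arctan(0.1975) = 11.17°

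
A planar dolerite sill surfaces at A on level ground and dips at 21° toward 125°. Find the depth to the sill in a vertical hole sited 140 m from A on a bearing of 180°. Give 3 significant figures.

30.8 m

The hole lies 55° from the dip direction, so the down-dip offset is 140 × cos 55° = 80.30 m.
Depth = down-dip offset × tan(dip) = 80.30 × tan 21° = 80.30 × 0.3839
Depth = 30.82 m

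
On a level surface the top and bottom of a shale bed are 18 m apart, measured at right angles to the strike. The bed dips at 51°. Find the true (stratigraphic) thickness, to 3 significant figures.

True thickness t = w · sin(dip) = 18 × sin 51°
t = 18 × 0.7771 = 13.989 m

14.0 m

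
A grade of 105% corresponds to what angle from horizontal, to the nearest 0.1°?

tan θ = 105/100 = 1.0500
θ = arctan(1.0500) = 46.40°

46.4°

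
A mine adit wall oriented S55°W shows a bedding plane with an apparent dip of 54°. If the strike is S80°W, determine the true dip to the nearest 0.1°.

72.9°

The section is 25° from the strike.
tan δ = tan α / sin β = tan 54° / sin 25° = 1.3764 / 0.4226 = 3.2568
true dip = arctan 3.2568 = 72.93°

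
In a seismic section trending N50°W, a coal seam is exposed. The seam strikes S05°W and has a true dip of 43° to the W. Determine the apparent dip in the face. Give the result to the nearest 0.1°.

The strike is S05°W and the section trends N50°W; the acute angle between them is β = 55°.
tan(apparent dip) = tan 43° · sin 55° = 0.7639
α = arctan(0.7639) = 37.38°

37.4°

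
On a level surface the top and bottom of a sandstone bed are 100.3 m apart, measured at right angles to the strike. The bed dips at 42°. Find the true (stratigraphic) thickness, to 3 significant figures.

True thickness t = w · sin(dip) = 100.3 × sin 42°
t = 100.3 × 0.6691 = 67.114 m

67.1 m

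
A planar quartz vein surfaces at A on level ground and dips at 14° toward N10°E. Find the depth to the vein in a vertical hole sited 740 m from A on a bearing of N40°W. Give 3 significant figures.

The hole lies 50° from the dip direction, so the down-dip offset is 740 × cos 50° = 475.66 m.
Depth = down-dip offset × tan(dip) = 475.66 × tan 14° = 475.66 × 0.2493
Depth = 118.60 m

119 m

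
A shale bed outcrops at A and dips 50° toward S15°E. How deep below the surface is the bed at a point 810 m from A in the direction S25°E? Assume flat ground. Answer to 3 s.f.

951 m

The hole lies 10° from the dip direction, so the down-dip offset is 810 × cos 10° = 797.69 m.
Depth = down-dip offset × tan(dip) = 797.69 × tan 50° = 797.69 × 1.1918
Depth = 950.66 m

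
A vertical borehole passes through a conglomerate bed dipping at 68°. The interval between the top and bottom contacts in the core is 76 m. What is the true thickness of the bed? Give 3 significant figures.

28.5 m

True thickness t = h · cos(dip) = 76 × cos 68°
t = 76 × 0.3746 = 28.470 m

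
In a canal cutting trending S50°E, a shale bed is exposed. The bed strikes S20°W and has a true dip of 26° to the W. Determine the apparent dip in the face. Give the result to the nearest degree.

The section lies 70° from the strike.
tan α = tan 26° × sin 70° = 0.4877 × 0.9397 = 0.4583
α = arctan(0.4583) = 24.62°

25°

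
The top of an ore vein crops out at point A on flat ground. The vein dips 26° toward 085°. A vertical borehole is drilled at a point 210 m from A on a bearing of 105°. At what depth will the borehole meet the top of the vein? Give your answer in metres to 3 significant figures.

The hole lies 20° from the dip direction, so the down-dip offset is 210 × cos 20° = 197.34 m.
Depth = down-dip offset × tan(dip) = 197.34 × tan 26° = 197.34 × 0.4877
Depth = 96.25 m

96.2 m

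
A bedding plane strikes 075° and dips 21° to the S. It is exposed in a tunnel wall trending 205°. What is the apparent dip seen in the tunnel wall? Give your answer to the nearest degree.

The strike is 075° and the section trends 205°; the acute angle between them is β = 50°.
tan(apparent dip) = tan 21° · sin 50° = 0.2941
α = arctan(0.2941) = 16.39°

16°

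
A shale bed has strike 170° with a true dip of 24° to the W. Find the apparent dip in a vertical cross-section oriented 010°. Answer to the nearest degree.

The section lies 20° from the strike.
tan(apparent dip) = tan 24° · sin 20° = 0.1523
α = arctan(0.1523) = 8.66°

9°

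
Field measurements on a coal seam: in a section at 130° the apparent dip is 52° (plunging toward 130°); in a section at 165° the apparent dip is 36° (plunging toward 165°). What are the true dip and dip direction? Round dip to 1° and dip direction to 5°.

true dip 54°, dip direction 105°

Each apparent-dip line lies in the plane. As unit vectors (x east, y north, z up), v₁ plunges 52°→130° and v₂ plunges 36°→165°.
The plane normal is n = v₁ × v₂ ∝ (0.383, -0.112, 0.286).
Dip δ = arctan(|n_h|/n_z) = arctan(0.399/0.286) = 54.4°.
Dip direction = atan2(0.383, -0.112) = 106° (azimuth of n's horizontal projection).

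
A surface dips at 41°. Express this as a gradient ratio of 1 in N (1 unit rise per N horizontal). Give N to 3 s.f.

1 : N means tan θ = 1/N, so N = 1/tan 41° = 1/0.8693

1 in 1.15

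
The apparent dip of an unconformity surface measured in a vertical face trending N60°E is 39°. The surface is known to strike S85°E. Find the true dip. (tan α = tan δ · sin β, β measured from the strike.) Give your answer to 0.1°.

The section is 35° from the strike.
tan(true dip) = tan 39° / sin 35° = 1.4118
δ = arctan(1.4118) = 54.69°

54.7°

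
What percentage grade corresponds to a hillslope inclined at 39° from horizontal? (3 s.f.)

grade % = 100 × tan 39° = 100 × 0.8098

81.0%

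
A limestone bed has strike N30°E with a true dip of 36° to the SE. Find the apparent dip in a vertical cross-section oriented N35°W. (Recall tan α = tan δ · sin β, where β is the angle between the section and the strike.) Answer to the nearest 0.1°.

33.4°

The strike is N30°E and the section trends N35°W; the acute angle between them is β = 65°.
tan α = tan 36° × sin 65° = 0.7265 × 0.9063 = 0.6585
apparent dip = arctan 0.6585 = 33.36°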